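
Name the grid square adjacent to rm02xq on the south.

RM02xp

Latitude subsquare q = 16; −1 → 15 = p.
The longitude characters are unchanged.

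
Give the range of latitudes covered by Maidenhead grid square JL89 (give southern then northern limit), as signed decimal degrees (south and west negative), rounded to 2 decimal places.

29.00, 30.00

Field J=9, L=11: +9·20° lon, +11·10° lat → SW at lon 0°, lat 20°.
Square 8, 9: +8·2° lon, +9·1° lat → SW at lon 16°, lat 29°.
Cell spans 2° lon × 1° lat.
south 29.00, north 30.00.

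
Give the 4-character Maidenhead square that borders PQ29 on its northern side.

Latitude square 9; +1 → 10, wraps to 0, carry into field.
Latitude field Q = 16; +1 → 17 = R.
The longitude characters are unchanged.

PR20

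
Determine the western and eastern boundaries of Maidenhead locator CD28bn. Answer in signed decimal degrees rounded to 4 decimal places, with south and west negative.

-135.9167, -135.8333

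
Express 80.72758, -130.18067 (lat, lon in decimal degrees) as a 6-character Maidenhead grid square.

Shift to the Maidenhead origin (180°W, 90°S): lon 49.8193, lat 170.7276.
Field: 49.8193/20 → 2 → C, 170.7276/10 → 17 → R; chars CR.
Square: 9.8193/2 → 4, 0.7276/1 → 0; chars 40.
Subsquare: 1.8193/0.0833333 → 21 → v, 0.7276/0.0416667 → 17 → r; chars vr.

CR40vr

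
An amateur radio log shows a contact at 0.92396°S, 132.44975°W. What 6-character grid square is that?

CI39sb

Shift to the Maidenhead origin (180°W, 90°S): lon 47.5503, lat 89.0760.
Field: 47.5503/20 → 2 → C, 89.0760/10 → 8 → I; chars CI.
Square: 7.5503/2 → 3, 9.0760/1 → 9; chars 39.
Subsquare: 1.5503/0.0833333 → 18 → s, 0.0760/0.0416667 → 1 → b; chars sb.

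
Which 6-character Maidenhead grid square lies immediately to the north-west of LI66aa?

LI56xb

Longitude subsquare a = 0; −1 → -1, wraps to 23 = x, carry into square.
Longitude square 6; −1 → 5.
Latitude subsquare a = 0; +1 → 1 = b.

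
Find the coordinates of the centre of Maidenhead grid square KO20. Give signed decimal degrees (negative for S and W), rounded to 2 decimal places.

50.50, 25.00

Field K=10, O=14: +10·20° lon, +14·10° lat → SW at lon 20°, lat 50°.
Square 2, 0: +2·2° lon, +0·1° lat → SW at lon 24°, lat 50°.
Cell spans 2° lon × 1° lat. Centre is SW corner plus half of each.
latitude 50.50, longitude 25.00.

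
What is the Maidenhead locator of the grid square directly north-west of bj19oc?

BJ19nd

Longitude subsquare o = 14; −1 → 13 = n.
Latitude subsquare c = 2; +1 → 3 = d.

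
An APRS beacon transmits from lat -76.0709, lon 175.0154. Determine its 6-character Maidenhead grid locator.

RB73mw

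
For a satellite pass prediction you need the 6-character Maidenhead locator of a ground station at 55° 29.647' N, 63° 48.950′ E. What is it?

Shift to the Maidenhead origin (180°W, 90°S): lon 243.8158, lat 145.4941.
Field (20°×10°, letters A–R): lon ⌊243.8158/20⌋ = 12 → M; lat ⌊145.4941/10⌋ = 14 → O.
Square (2°×1°, digits 0–9): lon ⌊3.8158/2⌋ = 1; lat ⌊5.4941/1⌋ = 5.
Subsquare (5′×2.5′, letters a–x): lon ⌊1.8158/0.0833333⌋ = 21 → v; lat ⌊0.4941/0.0416667⌋ = 11 → l.

MO15vl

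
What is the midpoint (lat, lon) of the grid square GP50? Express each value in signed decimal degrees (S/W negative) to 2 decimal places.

Field G=6, P=15: +6·20° lon, +15·10° lat → SW at lon -60°, lat 60°.
Square 5, 0: +5·2° lon, +0·1° lat → SW at lon -50°, lat 60°.
Cell spans 2° lon × 1° lat. Centre is SW corner plus half of each.
latitude 60.50, longitude -49.00.

60.50, -49.00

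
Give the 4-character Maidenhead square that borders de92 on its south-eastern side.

Longitude square 9; +1 → 10, wraps to 0, carry into field.
Longitude field D = 3; +1 → 4 = E.
Latitude square 2; −1 → 1.

EE01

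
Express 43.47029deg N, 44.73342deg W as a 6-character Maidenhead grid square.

GN73pl

Add 180° to longitude and 90° to latitude: 135.2666, 133.4703.
Field: lon ⌊135.2666/20⌋ = 6 → G; lat ⌊133.4703/10⌋ = 13 → N.
Square: lon ⌊15.2666/2⌋ = 7; lat ⌊3.4703/1⌋ = 3.
Subsquare: lon ⌊1.2666/0.0833333⌋ = 15 → p; lat ⌊0.4703/0.0416667⌋ = 11 → l.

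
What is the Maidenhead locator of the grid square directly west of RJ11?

RJ01

Longitude square 1; −1 → 0.
The latitude characters are unchanged.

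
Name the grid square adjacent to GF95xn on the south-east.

HF05am

Longitude subsquare x = 23; +1 → 24, wraps to 0 = a, carry into square.
Longitude square 9; +1 → 10, wraps to 0, carry into field.
Longitude field G = 6; +1 → 7 = H.
Latitude subsquare n = 13; −1 → 12 = m.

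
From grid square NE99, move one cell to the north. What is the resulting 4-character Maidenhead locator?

NF90

Latitude square 9; +1 → 10, wraps to 0, carry into field.
Latitude field E = 4; +1 → 5 = F.
The longitude characters are unchanged.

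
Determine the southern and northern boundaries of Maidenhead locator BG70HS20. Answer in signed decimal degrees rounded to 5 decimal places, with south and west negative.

Field B=1, G=6: +1·20° lon, +6·10° lat → SW at lon -160°, lat -30°.
Square 7, 0: +7·2° lon, +0·1° lat → SW at lon -146°, lat -30°.
Subsquare h=7, s=18: +7·0.0833333° lon, +18·0.0416667° lat → SW at lon -145.417°, lat -29.25°.
Extended square 2, 0: +2·0.00833333° lon, +0·0.00416667° lat → SW at lon -145.4°, lat -29.25°.
Cell spans 0.00833333° lon × 0.00416667° lat.
south -29.25000, north -29.24583.

-29.25000, -29.24583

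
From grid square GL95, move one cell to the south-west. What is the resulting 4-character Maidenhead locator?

GL84

Longitude square 9; −1 → 8.
Latitude square 5; −1 → 4.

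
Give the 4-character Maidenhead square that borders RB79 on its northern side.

RC70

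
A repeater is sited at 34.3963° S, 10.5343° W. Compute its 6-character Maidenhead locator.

Shift to the Maidenhead origin (180°W, 90°S): lon 169.4657, lat 55.6037.
Field (20°×10°, letters A–R): 169.4657/20 → 8 → I, 55.6037/10 → 5 → F; chars IF.
Square (2°×1°, digits 0–9): 9.4657/2 → 4, 5.6037/1 → 5; chars 45.
Subsquare (5′×2.5′, letters a–x): 1.4657/0.0833333 → 17 → r, 0.6037/0.0416667 → 14 → o; chars ro.

IF45ro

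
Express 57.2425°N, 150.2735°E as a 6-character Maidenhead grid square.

Add 180° to longitude and 90° to latitude: 330.2735, 147.2425.
Field: 330.2735/20 → 16 → Q, 147.2425/10 → 14 → O; chars QO.
Square: 10.2735/2 → 5, 7.2425/1 → 7; chars 57.
Subsquare: 0.2735/0.0833333 → 3 → d, 0.2425/0.0416667 → 5 → f; chars df.

QO57df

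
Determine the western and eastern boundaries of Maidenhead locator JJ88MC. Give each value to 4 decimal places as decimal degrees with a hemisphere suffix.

Field J=9, J=9: +9·20° lon, +9·10° lat → SW at lon 0°, lat 0°.
Square 8, 8: +8·2° lon, +8·1° lat → SW at lon 16°, lat 8°.
Subsquare m=12, c=2: +12·0.0833333° lon, +2·0.0416667° lat → SW at lon 17°, lat 8.08333°.
Cell spans 0.0833333° lon × 0.0416667° lat.
west 17.0000° E, east 17.0833° E.

17.0000° E, 17.0833° E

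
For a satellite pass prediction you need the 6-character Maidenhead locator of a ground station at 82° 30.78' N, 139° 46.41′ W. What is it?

CR02cm

Offset from 180°W / 90°S: lon 40.2265°, lat 172.5130°.
Field (20°×10°, letters A–R): 40.2265/20 → 2 → C, 172.5130/10 → 17 → R; chars CR.
Square (2°×1°, digits 0–9): 0.2265/2 → 0, 2.5130/1 → 2; chars 02.
Subsquare (5′×2.5′, letters a–x): 0.2265/0.0833333 → 2 → c, 0.5130/0.0416667 → 12 → m; chars cm.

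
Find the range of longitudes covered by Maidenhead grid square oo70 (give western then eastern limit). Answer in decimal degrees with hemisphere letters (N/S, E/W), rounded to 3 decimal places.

114.000° E, 116.000° E

Field O=14, O=14: +14·20° lon, +14·10° lat → SW at lon 100°, lat 50°.
Square 7, 0: +7·2° lon, +0·1° lat → SW at lon 114°, lat 50°.
Cell spans 2° lon × 1° lat.
west 114.000° E, east 116.000° E.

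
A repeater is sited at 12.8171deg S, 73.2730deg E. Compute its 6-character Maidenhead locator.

MH67pe

Shift to the Maidenhead origin (180°W, 90°S): lon 253.2730, lat 77.1829.
Field: lon ⌊253.2730/20⌋ = 12 → M; lat ⌊77.1829/10⌋ = 7 → H.
Square: lon ⌊13.2730/2⌋ = 6; lat ⌊7.1829/1⌋ = 7.
Subsquare: lon ⌊1.2730/0.0833333⌋ = 15 → p; lat ⌊0.1829/0.0416667⌋ = 4 → e.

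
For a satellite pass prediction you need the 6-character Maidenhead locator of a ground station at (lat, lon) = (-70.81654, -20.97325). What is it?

HB99me

Shift to the Maidenhead origin (180°W, 90°S): lon 159.0267, lat 19.1835.
Field (20°×10°, letters A–R): lon ⌊159.0267/20⌋ = 7 → H; lat ⌊19.1835/10⌋ = 1 → B.
Square (2°×1°, digits 0–9): lon ⌊19.0267/2⌋ = 9; lat ⌊9.1835/1⌋ = 9.
Subsquare (5′×2.5′, letters a–x): lon ⌊1.0267/0.0833333⌋ = 12 → m; lat ⌊0.1835/0.0416667⌋ = 4 → e.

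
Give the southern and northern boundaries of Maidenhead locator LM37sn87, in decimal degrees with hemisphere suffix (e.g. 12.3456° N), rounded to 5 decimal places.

37.57083° N, 37.57500° N

Field L=11, M=12: +11·20° lon, +12·10° lat → SW at lon 40°, lat 30°.
Square 3, 7: +3·2° lon, +7·1° lat → SW at lon 46°, lat 37°.
Subsquare s=18, n=13: +18·0.0833333° lon, +13·0.0416667° lat → SW at lon 47.5°, lat 37.5417°.
Extended square 8, 7: +8·0.00833333° lon, +7·0.00416667° lat → SW at lon 47.5667°, lat 37.5708°.
Cell spans 0.00833333° lon × 0.00416667° lat.
south 37.57083° N, north 37.57500° N.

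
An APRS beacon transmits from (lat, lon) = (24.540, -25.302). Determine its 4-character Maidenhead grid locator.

Add 180° to longitude and 90° to latitude: 154.70, 114.54.
Field: lon ⌊154.70/20⌋ = 7 → H; lat ⌊114.54/10⌋ = 11 → L.
Square: lon ⌊14.70/2⌋ = 7; lat ⌊4.54/1⌋ = 4.

HL74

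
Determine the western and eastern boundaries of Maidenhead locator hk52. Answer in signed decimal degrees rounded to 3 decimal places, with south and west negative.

-30.000, -28.000

Field H=7, K=10: +7·20° lon, +10·10° lat → SW at lon -40°, lat 10°.
Square 5, 2: +5·2° lon, +2·1° lat → SW at lon -30°, lat 12°.
Cell spans 2° lon × 1° lat.
west -30.000, east -28.000.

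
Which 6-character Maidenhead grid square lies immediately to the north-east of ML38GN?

Longitude subsquare g = 6; +1 → 7 = h.
Latitude subsquare n = 13; +1 → 14 = o.

ML38ho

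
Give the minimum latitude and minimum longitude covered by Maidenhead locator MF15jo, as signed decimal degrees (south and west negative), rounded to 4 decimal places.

-34.4167, 62.7500

Field M=12, F=5: +12·20° lon, +5·10° lat → SW at lon 60°, lat -40°.
Square 1, 5: +1·2° lon, +5·1° lat → SW at lon 62°, lat -35°.
Subsquare j=9, o=14: +9·0.0833333° lon, +14·0.0416667° lat → SW at lon 62.75°, lat -34.4167°.
latitude -34.4167, longitude 62.7500.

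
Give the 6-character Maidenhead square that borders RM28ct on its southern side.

RM28cs

Latitude subsquare t = 19; −1 → 18 = s.
The longitude characters are unchanged.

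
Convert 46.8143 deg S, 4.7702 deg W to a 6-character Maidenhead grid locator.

IE73oe

Shift to the Maidenhead origin (180°W, 90°S): lon 175.2298, lat 43.1857.
Field: lon ⌊175.2298/20⌋ = 8 → I; lat ⌊43.1857/10⌋ = 4 → E.
Square: lon ⌊15.2298/2⌋ = 7; lat ⌊3.1857/1⌋ = 3.
Subsquare: lon ⌊1.2298/0.0833333⌋ = 14 → o; lat ⌊0.1857/0.0416667⌋ = 4 → e.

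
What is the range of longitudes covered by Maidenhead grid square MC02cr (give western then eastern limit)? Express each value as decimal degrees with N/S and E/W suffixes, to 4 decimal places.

60.1667° E, 60.2500° E

Field M=12, C=2: +12·20° lon, +2·10° lat → SW at lon 60°, lat -70°.
Square 0, 2: +0·2° lon, +2·1° lat → SW at lon 60°, lat -68°.
Subsquare c=2, r=17: +2·0.0833333° lon, +17·0.0416667° lat → SW at lon 60.1667°, lat -67.2917°.
Cell spans 0.0833333° lon × 0.0416667° lat.
west 60.1667° E, east 60.2500° E.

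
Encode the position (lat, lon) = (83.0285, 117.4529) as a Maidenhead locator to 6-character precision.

OR83ra

Shift to the Maidenhead origin (180°W, 90°S): lon 297.4529, lat 173.0285.
Field: 297.4529/20 → 14 → O, 173.0285/10 → 17 → R; chars OR.
Square: 17.4529/2 → 8, 3.0285/1 → 3; chars 83.
Subsquare: 1.4529/0.0833333 → 17 → r, 0.0285/0.0416667 → 0 → a; chars ra.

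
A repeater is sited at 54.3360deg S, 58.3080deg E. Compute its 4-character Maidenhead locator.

LD95

Add 180° to longitude and 90° to latitude: 238.31, 35.66.
Field: lon ⌊238.31/20⌋ = 11 → L; lat ⌊35.66/10⌋ = 3 → D.
Square: lon ⌊18.31/2⌋ = 9; lat ⌊5.66/1⌋ = 5.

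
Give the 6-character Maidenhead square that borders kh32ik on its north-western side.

KH32hl

Longitude subsquare i = 8; −1 → 7 = h.
Latitude subsquare k = 10; +1 → 11 = l.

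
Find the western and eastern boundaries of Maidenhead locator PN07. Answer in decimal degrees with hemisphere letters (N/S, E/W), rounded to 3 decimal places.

120.000° E, 122.000° E

Field P=15, N=13: +15·20° lon, +13·10° lat → SW at lon 120°, lat 40°.
Square 0, 7: +0·2° lon, +7·1° lat → SW at lon 120°, lat 47°.
Cell spans 2° lon × 1° lat.
west 120.000° E, east 122.000° E.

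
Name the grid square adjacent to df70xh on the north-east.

Longitude subsquare x = 23; +1 → 24, wraps to 0 = a, carry into square.
Longitude square 7; +1 → 8.
Latitude subsquare h = 7; +1 → 8 = i.

DF80ai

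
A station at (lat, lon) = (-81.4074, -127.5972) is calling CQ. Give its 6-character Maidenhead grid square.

CA68eo

Add 180° to longitude and 90° to latitude: 52.4028, 8.5926.
Field: 52.4028/20 → 2 → C, 8.5926/10 → 0 → A; chars CA.
Square: 12.4028/2 → 6, 8.5926/1 → 8; chars 68.
Subsquare: 0.4028/0.0833333 → 4 → e, 0.5926/0.0416667 → 14 → o; chars eo.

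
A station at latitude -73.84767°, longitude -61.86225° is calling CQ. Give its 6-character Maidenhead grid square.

FB96bd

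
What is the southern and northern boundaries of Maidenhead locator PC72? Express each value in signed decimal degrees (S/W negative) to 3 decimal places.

-68.000, -67.000

Field P=15, C=2: +15·20° lon, +2·10° lat → SW at lon 120°, lat -70°.
Square 7, 2: +7·2° lon, +2·1° lat → SW at lon 134°, lat -68°.
Cell spans 2° lon × 1° lat.
south -68.000, north -67.000.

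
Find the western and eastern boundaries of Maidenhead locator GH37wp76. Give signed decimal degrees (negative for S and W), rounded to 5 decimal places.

-52.10833, -52.10000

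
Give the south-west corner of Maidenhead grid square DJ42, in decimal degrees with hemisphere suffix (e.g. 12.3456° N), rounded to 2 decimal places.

2.00° N, 112.00° W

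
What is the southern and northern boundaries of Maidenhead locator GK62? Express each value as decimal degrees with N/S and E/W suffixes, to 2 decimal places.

12.00° N, 13.00° N

Field G=6, K=10: +6·20° lon, +10·10° lat → SW at lon -60°, lat 10°.
Square 6, 2: +6·2° lon, +2·1° lat → SW at lon -48°, lat 12°.
Cell spans 2° lon × 1° lat.
south 12.00° N, north 13.00° N.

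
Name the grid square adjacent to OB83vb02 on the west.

Longitude extended square 0; −1 → -1, wraps to 9, carry into subsquare.
Longitude subsquare v = 21; −1 → 20 = u.
The latitude characters are unchanged.

OB83ub92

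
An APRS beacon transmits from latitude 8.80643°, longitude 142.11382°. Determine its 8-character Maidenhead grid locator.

Shift to the Maidenhead origin (180°W, 90°S): lon 322.11382, lat 98.80643.
Field: lon ⌊322.11382/20⌋ = 16 → Q; lat ⌊98.80643/10⌋ = 9 → J.
Square: lon ⌊2.11382/2⌋ = 1; lat ⌊8.80643/1⌋ = 8.
Subsquare: lon ⌊0.11382/0.0833333⌋ = 1 → b; lat ⌊0.80643/0.0416667⌋ = 19 → t.
Extended square: lon ⌊0.03049/0.00833333⌋ = 3; lat ⌊0.01476/0.00416667⌋ = 3.

QJ18bt33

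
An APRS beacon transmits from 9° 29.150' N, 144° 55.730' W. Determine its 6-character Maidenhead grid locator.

BJ79ml

Add 180° to longitude and 90° to latitude: 35.0712, 99.4858.
Field: lon ⌊35.0712/20⌋ = 1 → B; lat ⌊99.4858/10⌋ = 9 → J.
Square: lon ⌊15.0712/2⌋ = 7; lat ⌊9.4858/1⌋ = 9.
Subsquare: lon ⌊1.0712/0.0833333⌋ = 12 → m; lat ⌊0.4858/0.0416667⌋ = 11 → l.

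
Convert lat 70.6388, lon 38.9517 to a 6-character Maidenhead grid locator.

Shift to the Maidenhead origin (180°W, 90°S): lon 218.9517, lat 160.6388.
Field: 218.9517/20 → 10 → K, 160.6388/10 → 16 → Q; chars KQ.
Square: 18.9517/2 → 9, 0.6388/1 → 0; chars 90.
Subsquare: 0.9517/0.0833333 → 11 → l, 0.6388/0.0416667 → 15 → p; chars lp.

KQ90lp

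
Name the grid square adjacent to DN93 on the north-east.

EN04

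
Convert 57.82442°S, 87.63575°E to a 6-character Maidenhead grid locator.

Shift to the Maidenhead origin (180°W, 90°S): lon 267.6358, lat 32.1756.
Field (20°×10°, letters A–R): lon ⌊267.6358/20⌋ = 13 → N; lat ⌊32.1756/10⌋ = 3 → D.
Square (2°×1°, digits 0–9): lon ⌊7.6358/2⌋ = 3; lat ⌊2.1756/1⌋ = 2.
Subsquare (5′×2.5′, letters a–x): lon ⌊1.6358/0.0833333⌋ = 19 → t; lat ⌊0.1756/0.0416667⌋ = 4 → e.

ND32te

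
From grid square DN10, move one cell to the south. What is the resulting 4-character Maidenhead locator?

Latitude square 0; −1 → -1, wraps to 9, carry into field.
Latitude field N = 13; −1 → 12 = M.
The longitude characters are unchanged.

DM19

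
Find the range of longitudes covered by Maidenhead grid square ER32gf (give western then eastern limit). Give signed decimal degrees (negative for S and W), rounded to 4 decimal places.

-93.5000, -93.4167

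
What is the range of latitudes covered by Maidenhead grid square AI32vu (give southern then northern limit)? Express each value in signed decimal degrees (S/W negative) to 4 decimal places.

-7.1667, -7.1250

Field A=0, I=8: +0·20° lon, +8·10° lat → SW at lon -180°, lat -10°.
Square 3, 2: +3·2° lon, +2·1° lat → SW at lon -174°, lat -8°.
Subsquare v=21, u=20: +21·0.0833333° lon, +20·0.0416667° lat → SW at lon -172.25°, lat -7.16667°.
Cell spans 0.0833333° lon × 0.0416667° lat.
south -7.1667, north -7.1250.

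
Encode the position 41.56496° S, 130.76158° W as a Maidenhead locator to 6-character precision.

CE48ok

Shift to the Maidenhead origin (180°W, 90°S): lon 49.2384, lat 48.4350.
Field: lon ⌊49.2384/20⌋ = 2 → C; lat ⌊48.4350/10⌋ = 4 → E.
Square: lon ⌊9.2384/2⌋ = 4; lat ⌊8.4350/1⌋ = 8.
Subsquare: lon ⌊1.2384/0.0833333⌋ = 14 → o; lat ⌊0.4350/0.0416667⌋ = 10 → k.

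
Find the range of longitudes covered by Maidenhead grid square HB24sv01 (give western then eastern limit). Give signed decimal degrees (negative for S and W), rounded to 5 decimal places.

Field H=7, B=1: +7·20° lon, +1·10° lat → SW at lon -40°, lat -80°.
Square 2, 4: +2·2° lon, +4·1° lat → SW at lon -36°, lat -76°.
Subsquare s=18, v=21: +18·0.0833333° lon, +21·0.0416667° lat → SW at lon -34.5°, lat -75.125°.
Extended square 0, 1: +0·0.00833333° lon, +1·0.00416667° lat → SW at lon -34.5°, lat -75.1208°.
Cell spans 0.00833333° lon × 0.00416667° lat.
west -34.50000, east -34.49167.

-34.50000, -34.49167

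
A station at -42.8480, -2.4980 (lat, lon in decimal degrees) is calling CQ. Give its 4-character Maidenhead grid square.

IE87

Offset from 180°W / 90°S: lon 177.50°, lat 47.15°.
Field: 177.50/20 → 8 → I, 47.15/10 → 4 → E; chars IE.
Square: 17.50/2 → 8, 7.15/1 → 7; chars 87.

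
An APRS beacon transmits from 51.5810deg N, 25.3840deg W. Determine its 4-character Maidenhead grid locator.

HO71

Add 180° to longitude and 90° to latitude: 154.62, 141.58.
Field: 154.62/20 → 7 → H, 141.58/10 → 14 → O; chars HO.
Square: 14.62/2 → 7, 1.58/1 → 1; chars 71.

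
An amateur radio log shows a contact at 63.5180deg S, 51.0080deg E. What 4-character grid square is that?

LC56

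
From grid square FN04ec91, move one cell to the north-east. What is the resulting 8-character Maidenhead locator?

Longitude extended square 9; +1 → 10, wraps to 0, carry into subsquare.
Longitude subsquare e = 4; +1 → 5 = f.
Latitude extended square 1; +1 → 2.

FN04fc02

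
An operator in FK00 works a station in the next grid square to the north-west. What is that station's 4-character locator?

EK91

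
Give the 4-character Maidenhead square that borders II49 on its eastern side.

II59

Longitude square 4; +1 → 5.
The latitude characters are unchanged.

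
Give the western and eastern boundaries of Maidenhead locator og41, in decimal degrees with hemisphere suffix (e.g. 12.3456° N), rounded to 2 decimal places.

Field O=14, G=6: +14·20° lon, +6·10° lat → SW at lon 100°, lat -30°.
Square 4, 1: +4·2° lon, +1·1° lat → SW at lon 108°, lat -29°.
Cell spans 2° lon × 1° lat.
west 108.00° E, east 110.00° E.

108.00° E, 110.00° E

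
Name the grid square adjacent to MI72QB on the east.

Longitude subsquare q = 16; +1 → 17 = r.
The latitude characters are unchanged.

MI72rb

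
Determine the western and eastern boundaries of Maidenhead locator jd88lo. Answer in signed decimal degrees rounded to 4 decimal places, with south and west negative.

Field J=9, D=3: +9·20° lon, +3·10° lat → SW at lon 0°, lat -60°.
Square 8, 8: +8·2° lon, +8·1° lat → SW at lon 16°, lat -52°.
Subsquare l=11, o=14: +11·0.0833333° lon, +14·0.0416667° lat → SW at lon 16.9167°, lat -51.4167°.
Cell spans 0.0833333° lon × 0.0416667° lat.
west 16.9167, east 17.0000.

16.9167, 17.0000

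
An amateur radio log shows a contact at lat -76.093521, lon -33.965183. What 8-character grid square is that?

HB33av47

Shift to the Maidenhead origin (180°W, 90°S): lon 146.03482, lat 13.90648.
Field (20°×10°, letters A–R): 146.03482/20 → 7 → H, 13.90648/10 → 1 → B; chars HB.
Square (2°×1°, digits 0–9): 6.03482/2 → 3, 3.90648/1 → 3; chars 33.
Subsquare (5′×2.5′, letters a–x): 0.03482/0.0833333 → 0 → a, 0.90648/0.0416667 → 21 → v; chars av.
Extended square (30″×15″, digits 0–9): 0.03482/0.00833333 → 4, 0.03148/0.00416667 → 7; chars 47.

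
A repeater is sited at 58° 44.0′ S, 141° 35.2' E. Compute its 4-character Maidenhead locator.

Shift to the Maidenhead origin (180°W, 90°S): lon 321.59, lat 31.27.
Field: 321.59/20 → 16 → Q, 31.27/10 → 3 → D; chars QD.
Square: 1.59/2 → 0, 1.27/1 → 1; chars 01.

QD01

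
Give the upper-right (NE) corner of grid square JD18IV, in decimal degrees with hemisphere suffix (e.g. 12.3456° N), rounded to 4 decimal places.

Field J=9, D=3: +9·20° lon, +3·10° lat → SW at lon 0°, lat -60°.
Square 1, 8: +1·2° lon, +8·1° lat → SW at lon 2°, lat -52°.
Subsquare i=8, v=21: +8·0.0833333° lon, +21·0.0416667° lat → SW at lon 2.66667°, lat -51.125°.
Cell spans 0.0833333° lon × 0.0416667° lat. NE corner is SW corner plus one full cell.
latitude 51.0833° S, longitude 2.7500° E.

51.0833° S, 2.7500° E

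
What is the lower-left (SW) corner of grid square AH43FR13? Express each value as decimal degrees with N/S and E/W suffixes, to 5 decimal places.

16.27917° S, 171.57500° W

Field A=0, H=7: +0·20° lon, +7·10° lat → SW at lon -180°, lat -20°.
Square 4, 3: +4·2° lon, +3·1° lat → SW at lon -172°, lat -17°.
Subsquare f=5, r=17: +5·0.0833333° lon, +17·0.0416667° lat → SW at lon -171.583°, lat -16.2917°.
Extended square 1, 3: +1·0.00833333° lon, +3·0.00416667° lat → SW at lon -171.575°, lat -16.2792°.
latitude 16.27917° S, longitude 171.57500° W.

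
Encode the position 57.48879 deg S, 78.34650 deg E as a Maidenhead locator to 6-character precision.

MD92em

Add 180° to longitude and 90° to latitude: 258.3465, 32.5112.
Field: lon ⌊258.3465/20⌋ = 12 → M; lat ⌊32.5112/10⌋ = 3 → D.
Square: lon ⌊18.3465/2⌋ = 9; lat ⌊2.5112/1⌋ = 2.
Subsquare: lon ⌊0.3465/0.0833333⌋ = 4 → e; lat ⌊0.5112/0.0416667⌋ = 12 → m.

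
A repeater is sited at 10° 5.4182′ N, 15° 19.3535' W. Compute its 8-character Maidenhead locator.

Add 180° to longitude and 90° to latitude: 164.67744, 100.09030.
Field (20°×10°, letters A–R): lon ⌊164.67744/20⌋ = 8 → I; lat ⌊100.09030/10⌋ = 10 → K.
Square (2°×1°, digits 0–9): lon ⌊4.67744/2⌋ = 2; lat ⌊0.09030/1⌋ = 0.
Subsquare (5′×2.5′, letters a–x): lon ⌊0.67744/0.0833333⌋ = 8 → i; lat ⌊0.09030/0.0416667⌋ = 2 → c.
Extended square (30″×15″, digits 0–9): lon ⌊0.01077/0.00833333⌋ = 1; lat ⌊0.00697/0.00416667⌋ = 1.

IK20ic11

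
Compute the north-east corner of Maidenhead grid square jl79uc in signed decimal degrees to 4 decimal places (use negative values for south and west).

29.1250, 15.7500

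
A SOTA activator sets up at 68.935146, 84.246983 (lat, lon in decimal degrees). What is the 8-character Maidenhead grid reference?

NP28cw94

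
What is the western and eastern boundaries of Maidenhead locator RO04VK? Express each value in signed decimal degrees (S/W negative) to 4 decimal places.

161.7500, 161.8333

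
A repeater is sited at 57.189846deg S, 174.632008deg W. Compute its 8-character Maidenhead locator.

AD22qt44

Add 180° to longitude and 90° to latitude: 5.36799, 32.81015.
Field (20°×10°, letters A–R): 5.36799/20 → 0 → A, 32.81015/10 → 3 → D; chars AD.
Square (2°×1°, digits 0–9): 5.36799/2 → 2, 2.81015/1 → 2; chars 22.
Subsquare (5′×2.5′, letters a–x): 1.36799/0.0833333 → 16 → q, 0.81015/0.0416667 → 19 → t; chars qt.
Extended square (30″×15″, digits 0–9): 0.03466/0.00833333 → 4, 0.01849/0.00416667 → 4; chars 44.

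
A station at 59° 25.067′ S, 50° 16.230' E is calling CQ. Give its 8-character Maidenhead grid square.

LD50dn29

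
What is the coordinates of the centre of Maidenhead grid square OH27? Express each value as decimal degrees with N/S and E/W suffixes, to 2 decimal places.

Field O=14, H=7: +14·20° lon, +7·10° lat → SW at lon 100°, lat -20°.
Square 2, 7: +2·2° lon, +7·1° lat → SW at lon 104°, lat -13°.
Cell spans 2° lon × 1° lat. Centre is SW corner plus half of each.
latitude 12.50° S, longitude 105.00° E.

12.50° S, 105.00° E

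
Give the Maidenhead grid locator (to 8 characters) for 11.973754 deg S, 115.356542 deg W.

DH28ha76

Add 180° to longitude and 90° to latitude: 64.64346, 78.02625.
Field (20°×10°, letters A–R): 64.64346/20 → 3 → D, 78.02625/10 → 7 → H; chars DH.
Square (2°×1°, digits 0–9): 4.64346/2 → 2, 8.02625/1 → 8; chars 28.
Subsquare (5′×2.5′, letters a–x): 0.64346/0.0833333 → 7 → h, 0.02625/0.0416667 → 0 → a; chars ha.
Extended square (30″×15″, digits 0–9): 0.06012/0.00833333 → 7, 0.02625/0.00416667 → 6; chars 76.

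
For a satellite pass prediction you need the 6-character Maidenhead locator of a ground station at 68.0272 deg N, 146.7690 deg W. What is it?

BP68oa

Add 180° to longitude and 90° to latitude: 33.2310, 158.0272.
Field: lon ⌊33.2310/20⌋ = 1 → B; lat ⌊158.0272/10⌋ = 15 → P.
Square: lon ⌊13.2310/2⌋ = 6; lat ⌊8.0272/1⌋ = 8.
Subsquare: lon ⌊1.2310/0.0833333⌋ = 14 → o; lat ⌊0.0272/0.0416667⌋ = 0 → a.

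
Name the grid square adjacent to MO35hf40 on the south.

Latitude extended square 0; −1 → -1, wraps to 9, carry into subsquare.
Latitude subsquare f = 5; −1 → 4 = e.
The longitude characters are unchanged.

MO35he49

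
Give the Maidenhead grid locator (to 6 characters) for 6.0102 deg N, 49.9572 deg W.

Shift to the Maidenhead origin (180°W, 90°S): lon 130.0428, lat 96.0102.
Field: lon ⌊130.0428/20⌋ = 6 → G; lat ⌊96.0102/10⌋ = 9 → J.
Square: lon ⌊10.0428/2⌋ = 5; lat ⌊6.0102/1⌋ = 6.
Subsquare: lon ⌊0.0428/0.0833333⌋ = 0 → a; lat ⌊0.0102/0.0416667⌋ = 0 → a.

GJ56aa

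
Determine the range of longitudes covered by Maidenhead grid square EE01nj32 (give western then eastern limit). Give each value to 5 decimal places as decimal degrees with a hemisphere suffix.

Field E=4, E=4: +4·20° lon, +4·10° lat → SW at lon -100°, lat -50°.
Square 0, 1: +0·2° lon, +1·1° lat → SW at lon -100°, lat -49°.
Subsquare n=13, j=9: +13·0.0833333° lon, +9·0.0416667° lat → SW at lon -98.9167°, lat -48.625°.
Extended square 3, 2: +3·0.00833333° lon, +2·0.00416667° lat → SW at lon -98.8917°, lat -48.6167°.
Cell spans 0.00833333° lon × 0.00416667° lat.
west 98.89167° W, east 98.88333° W.

98.89167° W, 98.88333° W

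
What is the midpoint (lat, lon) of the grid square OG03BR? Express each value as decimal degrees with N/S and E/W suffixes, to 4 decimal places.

Field O=14, G=6: +14·20° lon, +6·10° lat → SW at lon 100°, lat -30°.
Square 0, 3: +0·2° lon, +3·1° lat → SW at lon 100°, lat -27°.
Subsquare b=1, r=17: +1·0.0833333° lon, +17·0.0416667° lat → SW at lon 100.083°, lat -26.2917°.
Cell spans 0.0833333° lon × 0.0416667° lat. Centre is SW corner plus half of each.
latitude 26.2708° S, longitude 100.1250° E.

26.2708° S, 100.1250° E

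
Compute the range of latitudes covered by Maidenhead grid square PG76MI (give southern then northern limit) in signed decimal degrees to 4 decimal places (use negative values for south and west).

Field P=15, G=6: +15·20° lon, +6·10° lat → SW at lon 120°, lat -30°.
Square 7, 6: +7·2° lon, +6·1° lat → SW at lon 134°, lat -24°.
Subsquare m=12, i=8: +12·0.0833333° lon, +8·0.0416667° lat → SW at lon 135°, lat -23.6667°.
Cell spans 0.0833333° lon × 0.0416667° lat.
south -23.6667, north -23.6250.

-23.6667, -23.6250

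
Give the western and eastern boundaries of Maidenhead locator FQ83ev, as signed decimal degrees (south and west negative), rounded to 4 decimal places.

Field F=5, Q=16: +5·20° lon, +16·10° lat → SW at lon -80°, lat 70°.
Square 8, 3: +8·2° lon, +3·1° lat → SW at lon -64°, lat 73°.
Subsquare e=4, v=21: +4·0.0833333° lon, +21·0.0416667° lat → SW at lon -63.6667°, lat 73.875°.
Cell spans 0.0833333° lon × 0.0416667° lat.
west -63.6667, east -63.5833.

-63.6667, -63.5833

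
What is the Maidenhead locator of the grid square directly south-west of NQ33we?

NQ33vd

Longitude subsquare w = 22; −1 → 21 = v.
Latitude subsquare e = 4; −1 → 3 = d.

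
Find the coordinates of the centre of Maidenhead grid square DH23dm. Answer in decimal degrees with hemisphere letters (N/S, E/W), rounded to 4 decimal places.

Field D=3, H=7: +3·20° lon, +7·10° lat → SW at lon -120°, lat -20°.
Square 2, 3: +2·2° lon, +3·1° lat → SW at lon -116°, lat -17°.
Subsquare d=3, m=12: +3·0.0833333° lon, +12·0.0416667° lat → SW at lon -115.75°, lat -16.5°.
Cell spans 0.0833333° lon × 0.0416667° lat. Centre is SW corner plus half of each.
latitude 16.4792° S, longitude 115.7083° W.

16.4792° S, 115.7083° W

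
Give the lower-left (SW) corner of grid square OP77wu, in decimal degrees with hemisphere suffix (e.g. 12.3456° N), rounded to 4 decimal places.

Field O=14, P=15: +14·20° lon, +15·10° lat → SW at lon 100°, lat 60°.
Square 7, 7: +7·2° lon, +7·1° lat → SW at lon 114°, lat 67°.
Subsquare w=22, u=20: +22·0.0833333° lon, +20·0.0416667° lat → SW at lon 115.833°, lat 67.8333°.
latitude 67.8333° N, longitude 115.8333° E.

67.8333° N, 115.8333° E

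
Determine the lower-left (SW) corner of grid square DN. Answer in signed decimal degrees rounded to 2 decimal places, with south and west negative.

40.00, -120.00

Field D=3, N=13: +3·20° lon, +13·10° lat → SW at lon -120°, lat 40°.
latitude 40.00, longitude -120.00.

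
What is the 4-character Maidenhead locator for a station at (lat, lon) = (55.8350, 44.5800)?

LO25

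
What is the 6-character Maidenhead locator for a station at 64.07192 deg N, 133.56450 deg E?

PP64sb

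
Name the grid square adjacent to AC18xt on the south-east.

Longitude subsquare x = 23; +1 → 24, wraps to 0 = a, carry into square.
Longitude square 1; +1 → 2.
Latitude subsquare t = 19; −1 → 18 = s.

AC28as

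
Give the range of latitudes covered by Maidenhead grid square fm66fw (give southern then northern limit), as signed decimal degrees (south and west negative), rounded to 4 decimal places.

Field F=5, M=12: +5·20° lon, +12·10° lat → SW at lon -80°, lat 30°.
Square 6, 6: +6·2° lon, +6·1° lat → SW at lon -68°, lat 36°.
Subsquare f=5, w=22: +5·0.0833333° lon, +22·0.0416667° lat → SW at lon -67.5833°, lat 36.9167°.
Cell spans 0.0833333° lon × 0.0416667° lat.
south 36.9167, north 36.9583.

36.9167, 36.9583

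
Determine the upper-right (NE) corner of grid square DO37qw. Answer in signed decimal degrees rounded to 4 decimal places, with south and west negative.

57.9583, -112.5833

Field D=3, O=14: +3·20° lon, +14·10° lat → SW at lon -120°, lat 50°.
Square 3, 7: +3·2° lon, +7·1° lat → SW at lon -114°, lat 57°.
Subsquare q=16, w=22: +16·0.0833333° lon, +22·0.0416667° lat → SW at lon -112.667°, lat 57.9167°.
Cell spans 0.0833333° lon × 0.0416667° lat. NE corner is SW corner plus one full cell.
latitude 57.9583, longitude -112.5833.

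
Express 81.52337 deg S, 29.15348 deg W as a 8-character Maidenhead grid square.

HA58kl14

Shift to the Maidenhead origin (180°W, 90°S): lon 150.84652, lat 8.47663.
Field: 150.84652/20 → 7 → H, 8.47663/10 → 0 → A; chars HA.
Square: 10.84652/2 → 5, 8.47663/1 → 8; chars 58.
Subsquare: 0.84652/0.0833333 → 10 → k, 0.47663/0.0416667 → 11 → l; chars kl.
Extended square: 0.01319/0.00833333 → 1, 0.01830/0.00416667 → 4; chars 14.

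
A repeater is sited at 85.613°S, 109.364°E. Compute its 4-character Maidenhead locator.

Shift to the Maidenhead origin (180°W, 90°S): lon 289.36, lat 4.39.
Field (20°×10°, letters A–R): 289.36/20 → 14 → O, 4.39/10 → 0 → A; chars OA.
Square (2°×1°, digits 0–9): 9.36/2 → 4, 4.39/1 → 4; chars 44.

OA44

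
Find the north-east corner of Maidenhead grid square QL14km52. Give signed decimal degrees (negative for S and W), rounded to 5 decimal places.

Field Q=16, L=11: +16·20° lon, +11·10° lat → SW at lon 140°, lat 20°.
Square 1, 4: +1·2° lon, +4·1° lat → SW at lon 142°, lat 24°.
Subsquare k=10, m=12: +10·0.0833333° lon, +12·0.0416667° lat → SW at lon 142.833°, lat 24.5°.
Extended square 5, 2: +5·0.00833333° lon, +2·0.00416667° lat → SW at lon 142.875°, lat 24.5083°.
Cell spans 0.00833333° lon × 0.00416667° lat. NE corner is SW corner plus one full cell.
latitude 24.51250, longitude 142.88333.

24.51250, 142.88333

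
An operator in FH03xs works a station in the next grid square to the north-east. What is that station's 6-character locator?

FH13at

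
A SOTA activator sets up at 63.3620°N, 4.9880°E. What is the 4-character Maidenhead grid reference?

JP23

Add 180° to longitude and 90° to latitude: 184.99, 153.36.
Field (20°×10°, letters A–R): lon ⌊184.99/20⌋ = 9 → J; lat ⌊153.36/10⌋ = 15 → P.
Square (2°×1°, digits 0–9): lon ⌊4.99/2⌋ = 2; lat ⌊3.36/1⌋ = 3.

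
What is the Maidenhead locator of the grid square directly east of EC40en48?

EC40en58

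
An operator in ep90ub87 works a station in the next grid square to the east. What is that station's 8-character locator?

EP90ub97

Longitude extended square 8; +1 → 9.
The latitude characters are unchanged.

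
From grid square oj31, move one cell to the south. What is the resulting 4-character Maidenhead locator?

OJ30

Latitude square 1; −1 → 0.
The longitude characters are unchanged.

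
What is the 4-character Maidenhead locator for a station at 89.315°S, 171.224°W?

AA40

Shift to the Maidenhead origin (180°W, 90°S): lon 8.78, lat 0.69.
Field: 8.78/20 → 0 → A, 0.69/10 → 0 → A; chars AA.
Square: 8.78/2 → 4, 0.69/1 → 0; chars 40.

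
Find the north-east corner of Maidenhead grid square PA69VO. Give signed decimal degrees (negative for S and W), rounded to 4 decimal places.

-80.3750, 133.8333

Field P=15, A=0: +15·20° lon, +0·10° lat → SW at lon 120°, lat -90°.
Square 6, 9: +6·2° lon, +9·1° lat → SW at lon 132°, lat -81°.
Subsquare v=21, o=14: +21·0.0833333° lon, +14·0.0416667° lat → SW at lon 133.75°, lat -80.4167°.
Cell spans 0.0833333° lon × 0.0416667° lat. NE corner is SW corner plus one full cell.
latitude -80.3750, longitude 133.8333.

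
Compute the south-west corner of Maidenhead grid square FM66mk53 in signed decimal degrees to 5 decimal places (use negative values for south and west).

36.42917, -66.95833

Field F=5, M=12: +5·20° lon, +12·10° lat → SW at lon -80°, lat 30°.
Square 6, 6: +6·2° lon, +6·1° lat → SW at lon -68°, lat 36°.
Subsquare m=12, k=10: +12·0.0833333° lon, +10·0.0416667° lat → SW at lon -67°, lat 36.4167°.
Extended square 5, 3: +5·0.00833333° lon, +3·0.00416667° lat → SW at lon -66.9583°, lat 36.4292°.
latitude 36.42917, longitude -66.95833.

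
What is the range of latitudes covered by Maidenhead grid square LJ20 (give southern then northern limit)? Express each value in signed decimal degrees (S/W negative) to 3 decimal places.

0.000, 1.000

Field L=11, J=9: +11·20° lon, +9·10° lat → SW at lon 40°, lat 0°.
Square 2, 0: +2·2° lon, +0·1° lat → SW at lon 44°, lat 0°.
Cell spans 2° lon × 1° lat.
south 0.000, north 1.000.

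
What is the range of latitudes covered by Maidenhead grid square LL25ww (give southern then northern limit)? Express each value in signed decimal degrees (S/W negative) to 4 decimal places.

25.9167, 25.9583

Field L=11, L=11: +11·20° lon, +11·10° lat → SW at lon 40°, lat 20°.
Square 2, 5: +2·2° lon, +5·1° lat → SW at lon 44°, lat 25°.
Subsquare w=22, w=22: +22·0.0833333° lon, +22·0.0416667° lat → SW at lon 45.8333°, lat 25.9167°.
Cell spans 0.0833333° lon × 0.0416667° lat.
south 25.9167, north 25.9583.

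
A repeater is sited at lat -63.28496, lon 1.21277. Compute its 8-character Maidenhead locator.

Shift to the Maidenhead origin (180°W, 90°S): lon 181.21277, lat 26.71504.
Field: lon ⌊181.21277/20⌋ = 9 → J; lat ⌊26.71504/10⌋ = 2 → C.
Square: lon ⌊1.21277/2⌋ = 0; lat ⌊6.71504/1⌋ = 6.
Subsquare: lon ⌊1.21277/0.0833333⌋ = 14 → o; lat ⌊0.71504/0.0416667⌋ = 17 → r.
Extended square: lon ⌊0.04610/0.00833333⌋ = 5; lat ⌊0.00671/0.00416667⌋ = 1.

JC06or51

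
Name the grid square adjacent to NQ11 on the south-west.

NQ00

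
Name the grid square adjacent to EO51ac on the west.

EO41xc

Longitude subsquare a = 0; −1 → -1, wraps to 23 = x, carry into square.
Longitude square 5; −1 → 4.
The latitude characters are unchanged.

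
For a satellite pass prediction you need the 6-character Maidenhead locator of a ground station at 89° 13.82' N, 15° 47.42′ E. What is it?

JR79vf

Add 180° to longitude and 90° to latitude: 195.7903, 179.2303.
Field: 195.7903/20 → 9 → J, 179.2303/10 → 17 → R; chars JR.
Square: 15.7903/2 → 7, 9.2303/1 → 9; chars 79.
Subsquare: 1.7903/0.0833333 → 21 → v, 0.2303/0.0416667 → 5 → f; chars vf.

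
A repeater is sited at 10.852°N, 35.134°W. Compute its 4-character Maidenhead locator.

Offset from 180°W / 90°S: lon 144.87°, lat 100.85°.
Field (20°×10°, letters A–R): 144.87/20 → 7 → H, 100.85/10 → 10 → K; chars HK.
Square (2°×1°, digits 0–9): 4.87/2 → 2, 0.85/1 → 0; chars 20.

HK20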